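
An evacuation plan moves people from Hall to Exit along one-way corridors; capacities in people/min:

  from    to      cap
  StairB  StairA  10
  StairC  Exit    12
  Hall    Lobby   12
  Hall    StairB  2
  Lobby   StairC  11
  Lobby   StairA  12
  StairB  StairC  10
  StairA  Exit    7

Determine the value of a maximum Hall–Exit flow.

Augment Hall→Lobby→StairA→Exit: bottleneck 7, flow now 7.
Augment Hall→Lobby→StairC→Exit: bottleneck 5, flow now 12.
Augment Hall→StairB→StairC→Exit: bottleneck 2, flow now 14.
No augmenting path remains; maximum flow = 14.
In the residual graph, reachable from Hall: {Hall}.
Min-cut edges: Hall→Lobby (12), Hall→StairB (2); capacity 12 + 2 = 14.
This cut is saturated, so no flow can exceed 14.

14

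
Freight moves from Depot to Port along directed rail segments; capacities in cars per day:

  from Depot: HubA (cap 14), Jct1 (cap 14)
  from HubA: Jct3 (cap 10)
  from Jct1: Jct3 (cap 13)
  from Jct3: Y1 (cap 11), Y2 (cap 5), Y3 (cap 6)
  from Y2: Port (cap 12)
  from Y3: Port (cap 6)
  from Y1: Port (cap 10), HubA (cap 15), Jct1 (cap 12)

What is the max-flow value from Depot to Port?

Augment Depot→HubA→Jct3→Y2→Port: bottleneck 5, flow now 5.
Augment Depot→HubA→Jct3→Y3→Port: bottleneck 5, flow now 10.
Augment Depot→Jct1→Jct3→Y3→Port: bottleneck 1, flow now 11.
Augment Depot→Jct1→Jct3→Y1→Port: bottleneck 10, flow now 21.
No augmenting path remains; maximum flow = 21.
In the residual graph, reachable from Depot: {Depot, HubA, Jct1, Jct3, Y1}.
Min-cut edges: Jct3→Y2 (5), Jct3→Y3 (6), Y1→Port (10); capacity 5 + 6 + 10 = 21.
This cut is saturated, so no flow can exceed 21.

21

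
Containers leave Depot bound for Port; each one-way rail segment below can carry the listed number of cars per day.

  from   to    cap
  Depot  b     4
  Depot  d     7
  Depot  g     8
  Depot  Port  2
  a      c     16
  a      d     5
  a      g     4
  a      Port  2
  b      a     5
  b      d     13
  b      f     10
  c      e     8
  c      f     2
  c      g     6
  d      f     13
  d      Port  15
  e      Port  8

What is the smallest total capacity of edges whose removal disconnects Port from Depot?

13

Augment Depot→Port: bottleneck 2, flow now 2.
Augment Depot→d→Port: bottleneck 7, flow now 9.
Augment Depot→b→a→Port: bottleneck 2, flow now 11.
Augment Depot→b→d→Port: bottleneck 2, flow now 13.
No augmenting path remains; maximum flow = 13.
By max-flow min-cut, the minimum cut capacity equals the max flow.
In the residual graph, reachable from Depot: {Depot, g}.
Min-cut edges: Depot→b (4), Depot→d (7), Depot→Port (2); capacity 4 + 7 + 2 = 13.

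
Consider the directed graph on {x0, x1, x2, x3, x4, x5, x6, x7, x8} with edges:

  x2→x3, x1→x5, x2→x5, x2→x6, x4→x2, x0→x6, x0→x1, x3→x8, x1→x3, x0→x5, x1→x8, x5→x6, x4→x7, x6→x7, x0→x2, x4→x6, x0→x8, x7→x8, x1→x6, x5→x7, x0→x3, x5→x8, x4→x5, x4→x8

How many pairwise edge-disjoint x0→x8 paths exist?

5

Assign every edge capacity 1; by Menger, the answer equals the max flow.
Path x0→x8 (+1); total 1.
Path x0→x1→x8 (+1); total 2.
Path x0→x3→x8 (+1); total 3.
Path x0→x5→x8 (+1); total 4.
Path x0→x6→x7→x8 (+1); total 5.
No residual x0→x8 path; max flow = 5.
Certifying cut of size 5: {x0→x1, x0→x8, x3→x8, x5→x8, x7→x8}.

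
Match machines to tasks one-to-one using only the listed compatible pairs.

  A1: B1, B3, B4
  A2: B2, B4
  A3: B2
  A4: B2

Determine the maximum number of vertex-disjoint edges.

3

Unit-capacity flow: source→left, listed edges, right→sink; max matching = max flow.
Augmenting path A1→B1 (+1); matched 1.
Augmenting path A2→B2 (+1); matched 2.
Augmenting path A3→B2→A2→B4 (+1); matched 3.
No augmenting path remains; maximum matching = 3.
König certificate: {A1, A2, B2} is a vertex cover of size 3 (every listed pair touches it), so no matching can be larger.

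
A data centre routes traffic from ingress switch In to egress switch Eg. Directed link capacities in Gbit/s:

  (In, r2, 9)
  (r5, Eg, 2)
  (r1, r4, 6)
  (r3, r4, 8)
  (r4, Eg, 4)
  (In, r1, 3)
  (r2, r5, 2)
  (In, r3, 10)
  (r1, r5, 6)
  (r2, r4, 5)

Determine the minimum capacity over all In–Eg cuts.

6

Augment In→r1→r4→Eg: bottleneck 3, flow now 3.
Augment In→r2→r4→Eg: bottleneck 1, flow now 4.
Augment In→r2→r5→Eg: bottleneck 2, flow now 6.
No augmenting path remains; maximum flow = 6.
By max-flow min-cut, the minimum cut capacity equals the max flow.
In the residual graph, reachable from In: {In, r1, r2, r3, r4, r5}.
Min-cut edges: r4→Eg (4), r5→Eg (2); capacity 4 + 2 = 6.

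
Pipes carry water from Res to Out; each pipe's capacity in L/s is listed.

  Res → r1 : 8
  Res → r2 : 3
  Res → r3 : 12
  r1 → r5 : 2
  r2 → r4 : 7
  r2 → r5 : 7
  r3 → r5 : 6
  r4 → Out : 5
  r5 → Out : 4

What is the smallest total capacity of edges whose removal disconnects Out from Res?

7

Augment Res→r1→r5→Out: bottleneck 2, flow now 2.
Augment Res→r2→r4→Out: bottleneck 3, flow now 5.
Augment Res→r3→r5→Out: bottleneck 2, flow now 7.
No augmenting path remains; maximum flow = 7.
By max-flow min-cut, the minimum cut capacity equals the max flow.
In the residual graph, reachable from Res: {Res, r1, r3, r5}.
Min-cut edges: Res→r2 (3), r5→Out (4); capacity 3 + 4 = 7.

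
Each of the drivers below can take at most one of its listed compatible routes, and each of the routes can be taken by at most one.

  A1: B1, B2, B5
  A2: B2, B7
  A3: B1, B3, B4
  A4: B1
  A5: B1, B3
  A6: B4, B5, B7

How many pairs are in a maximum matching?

Unit-capacity flow: source→left, listed edges, right→sink; max matching = max flow.
Augmenting path A1→B1 (+1); matched 1.
Augmenting path A2→B2 (+1); matched 2.
Augmenting path A3→B3 (+1); matched 3.
Augmenting path A6→B4 (+1); matched 4.
Augmenting path A4→B1→A1→B5 (+1); matched 5.
Augmenting path A5→B3→A3→B4→A6→B7 (+1); matched 6.
No augmenting path remains; maximum matching = 6.
König certificate: {A1, A2, A3, A4, A5, A6} is a vertex cover of size 6 (every listed pair touches it), so no matching can be larger.

6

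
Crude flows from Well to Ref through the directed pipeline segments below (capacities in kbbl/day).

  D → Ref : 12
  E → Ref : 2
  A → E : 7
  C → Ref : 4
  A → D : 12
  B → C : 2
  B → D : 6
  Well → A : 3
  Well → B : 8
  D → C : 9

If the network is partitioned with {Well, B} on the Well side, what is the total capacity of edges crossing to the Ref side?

11

Edges leaving {Well, B}: Well→A (3), B→C (2), B→D (6).
Cut capacity = 3 + 2 + 6 = 11.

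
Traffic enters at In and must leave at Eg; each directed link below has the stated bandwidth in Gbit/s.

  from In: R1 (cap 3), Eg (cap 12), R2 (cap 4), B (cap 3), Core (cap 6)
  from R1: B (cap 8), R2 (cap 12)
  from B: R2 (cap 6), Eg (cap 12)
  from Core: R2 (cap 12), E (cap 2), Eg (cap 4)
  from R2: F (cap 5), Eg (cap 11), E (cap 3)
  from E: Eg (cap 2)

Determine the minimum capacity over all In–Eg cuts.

28

Augment In→Eg: bottleneck 12, flow now 12.
Augment In→B→Eg: bottleneck 3, flow now 15.
Augment In→Core→Eg: bottleneck 4, flow now 19.
Augment In→R2→Eg: bottleneck 4, flow now 23.
Augment In→R1→B→Eg: bottleneck 3, flow now 26.
Augment In→Core→R2→Eg: bottleneck 2, flow now 28.
No augmenting path remains; maximum flow = 28.
By max-flow min-cut, the minimum cut capacity equals the max flow.
In the residual graph, reachable from In: {In}.
Min-cut edges: In→R1 (3), In→B (3), In→Core (6), In→R2 (4), In→Eg (12); capacity 3 + 3 + 6 + 4 + 12 = 28.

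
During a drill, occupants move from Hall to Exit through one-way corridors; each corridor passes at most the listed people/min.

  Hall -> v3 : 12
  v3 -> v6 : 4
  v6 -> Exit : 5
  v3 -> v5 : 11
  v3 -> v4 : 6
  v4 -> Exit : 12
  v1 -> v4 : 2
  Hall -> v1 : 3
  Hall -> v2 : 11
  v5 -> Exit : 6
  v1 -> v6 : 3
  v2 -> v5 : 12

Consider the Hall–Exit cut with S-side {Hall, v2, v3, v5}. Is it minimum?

Given cut capacity: 3 + 6 + 4 + 6 = 19.
Augment Hall→v1→v4→Exit: bottleneck 2, flow now 2.
Augment Hall→v1→v6→Exit: bottleneck 1, flow now 3.
Augment Hall→v2→v5→Exit: bottleneck 6, flow now 9.
Augment Hall→v3→v4→Exit: bottleneck 6, flow now 15.
Augment Hall→v3→v6→Exit: bottleneck 4, flow now 19.
No augmenting path remains; maximum flow = 19.
Cut capacity 19 equals the max flow, so it is a minimum cut.

Yes — it is a minimum cut (capacity 19).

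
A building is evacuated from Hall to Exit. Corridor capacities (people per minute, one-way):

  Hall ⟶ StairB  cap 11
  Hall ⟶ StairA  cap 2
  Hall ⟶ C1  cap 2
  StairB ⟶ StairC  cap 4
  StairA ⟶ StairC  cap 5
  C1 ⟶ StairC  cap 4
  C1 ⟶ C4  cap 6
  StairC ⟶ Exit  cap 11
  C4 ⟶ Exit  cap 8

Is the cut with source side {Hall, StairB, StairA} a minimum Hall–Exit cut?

No — its capacity is 11, but the minimum cut has capacity 8.

Given cut capacity: 2 + 4 + 5 = 11.
Augment Hall→StairB→StairC→Exit: bottleneck 4, flow now 4.
Augment Hall→StairA→StairC→Exit: bottleneck 2, flow now 6.
Augment Hall→C1→StairC→Exit: bottleneck 2, flow now 8.
No augmenting path remains; maximum flow = 8.
In the residual graph, reachable from Hall: {Hall, StairB}.
Min-cut edges: Hall→StairA (2), Hall→C1 (2), StairB→StairC (4); capacity 2 + 2 + 4 = 8.
Cut capacity 11 exceeds the max flow 8, so it is not minimum.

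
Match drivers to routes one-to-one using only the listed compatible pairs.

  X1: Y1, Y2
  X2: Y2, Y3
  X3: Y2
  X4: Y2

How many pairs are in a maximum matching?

Unit-capacity flow: source→left, listed edges, right→sink; max matching = max flow.
Augmenting path X1→Y1 (+1); matched 1.
Augmenting path X2→Y2 (+1); matched 2.
Augmenting path X3→Y2→X2→Y3 (+1); matched 3.
No augmenting path remains; maximum matching = 3.
König certificate: {X1, X2, Y2} is a vertex cover of size 3 (every listed pair touches it), so no matching can be larger.

3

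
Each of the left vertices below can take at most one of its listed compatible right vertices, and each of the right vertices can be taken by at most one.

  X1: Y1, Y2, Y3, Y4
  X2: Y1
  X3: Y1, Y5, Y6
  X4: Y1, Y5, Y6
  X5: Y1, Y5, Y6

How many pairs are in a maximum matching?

4

Unit-capacity flow: source→left, listed edges, right→sink; max matching = max flow.
Augmenting path X1→Y1 (+1); matched 1.
Augmenting path X3→Y5 (+1); matched 2.
Augmenting path X4→Y6 (+1); matched 3.
Augmenting path X2→Y1→X1→Y2 (+1); matched 4.
No augmenting path remains; maximum matching = 4.
König certificate: {X1, Y1, Y5, Y6} is a vertex cover of size 4 (every listed pair touches it), so no matching can be larger.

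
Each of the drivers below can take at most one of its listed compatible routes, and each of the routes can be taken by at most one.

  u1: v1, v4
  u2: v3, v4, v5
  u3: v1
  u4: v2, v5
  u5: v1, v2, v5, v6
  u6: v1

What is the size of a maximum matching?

5

Unit-capacity flow: source→left, listed edges, right→sink; max matching = max flow.
Augmenting path u1→v1 (+1); matched 1.
Augmenting path u2→v3 (+1); matched 2.
Augmenting path u4→v2 (+1); matched 3.
Augmenting path u5→v5 (+1); matched 4.
Augmenting path u3→v1→u1→v4 (+1); matched 5.
No augmenting path remains; maximum matching = 5.
König certificate: {u1, u2, u4, u5, v1} is a vertex cover of size 5 (every listed pair touches it), so no matching can be larger.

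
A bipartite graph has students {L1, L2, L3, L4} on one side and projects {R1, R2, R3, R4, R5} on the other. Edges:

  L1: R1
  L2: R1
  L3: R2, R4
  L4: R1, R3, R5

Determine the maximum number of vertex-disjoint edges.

Unit-capacity flow: source→left, listed edges, right→sink; max matching = max flow.
Augmenting path L1→R1 (+1); matched 1.
Augmenting path L3→R2 (+1); matched 2.
Augmenting path L4→R3 (+1); matched 3.
No augmenting path remains; maximum matching = 3.
König certificate: {L3, L4, R1} is a vertex cover of size 3 (every listed pair touches it), so no matching can be larger.

3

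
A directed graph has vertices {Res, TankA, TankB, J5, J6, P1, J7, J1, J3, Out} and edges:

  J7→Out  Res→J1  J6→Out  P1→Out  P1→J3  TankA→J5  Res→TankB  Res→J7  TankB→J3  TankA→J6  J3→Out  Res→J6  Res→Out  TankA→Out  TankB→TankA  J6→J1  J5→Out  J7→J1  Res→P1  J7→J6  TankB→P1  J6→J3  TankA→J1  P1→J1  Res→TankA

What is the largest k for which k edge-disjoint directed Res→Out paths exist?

Assign every edge capacity 1; by Menger, the answer equals the max flow.
Path Res→Out (+1); total 1.
Path Res→TankA→Out (+1); total 2.
Path Res→J6→Out (+1); total 3.
Path Res→P1→Out (+1); total 4.
Path Res→J7→Out (+1); total 5.
Path Res→TankB→J3→Out (+1); total 6.
No residual Res→Out path; max flow = 6.
Certifying cut of size 6: {Res→J6, Res→J7, Res→Out, Res→P1, Res→TankA, Res→TankB}.

6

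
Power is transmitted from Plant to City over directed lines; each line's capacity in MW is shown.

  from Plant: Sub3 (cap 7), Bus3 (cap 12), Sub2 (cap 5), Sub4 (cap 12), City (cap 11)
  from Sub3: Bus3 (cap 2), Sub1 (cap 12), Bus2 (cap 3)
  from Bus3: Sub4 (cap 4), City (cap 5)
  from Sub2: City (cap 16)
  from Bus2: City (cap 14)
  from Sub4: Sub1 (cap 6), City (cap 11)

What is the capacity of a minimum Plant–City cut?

35

Augment Plant→City: bottleneck 11, flow now 11.
Augment Plant→Bus3→City: bottleneck 5, flow now 16.
Augment Plant→Sub2→City: bottleneck 5, flow now 21.
Augment Plant→Sub4→City: bottleneck 11, flow now 32.
Augment Plant→Sub3→Bus2→City: bottleneck 3, flow now 35.
No augmenting path remains; maximum flow = 35.
By max-flow min-cut, the minimum cut capacity equals the max flow.
In the residual graph, reachable from Plant: {Plant, Sub3, Bus3, Sub1, Sub4}.
Min-cut edges: Plant→Sub2 (5), Plant→City (11), Sub3→Bus2 (3), Bus3→City (5), Sub4→City (11); capacity 5 + 11 + 3 + 5 + 11 = 35.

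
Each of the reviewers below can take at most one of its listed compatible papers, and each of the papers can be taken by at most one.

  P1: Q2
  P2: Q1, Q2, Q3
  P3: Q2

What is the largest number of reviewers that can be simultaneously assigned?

2

Unit-capacity flow: source→left, listed edges, right→sink; max matching = max flow.
Augmenting path P1→Q2 (+1); matched 1.
Augmenting path P2→Q1 (+1); matched 2.
No augmenting path remains; maximum matching = 2.
König certificate: {P2, Q2} is a vertex cover of size 2 (every listed pair touches it), so no matching can be larger.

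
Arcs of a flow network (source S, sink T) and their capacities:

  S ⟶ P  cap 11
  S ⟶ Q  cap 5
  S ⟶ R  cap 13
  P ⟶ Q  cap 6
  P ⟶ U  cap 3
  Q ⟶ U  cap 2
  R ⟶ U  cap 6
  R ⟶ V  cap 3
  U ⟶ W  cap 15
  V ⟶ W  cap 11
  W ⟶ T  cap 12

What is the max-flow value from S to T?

Augment S→P→U→W→T: bottleneck 3, flow now 3.
Augment S→Q→U→W→T: bottleneck 2, flow now 5.
Augment S→R→U→W→T: bottleneck 6, flow now 11.
Augment S→R→V→W→T: bottleneck 1, flow now 12.
No augmenting path remains; maximum flow = 12.
In the residual graph, reachable from S: {S, P, Q, R, U, V, W}.
Min-cut edges: W→T (12); capacity 12 = 12.
This cut is saturated, so no flow can exceed 12.

12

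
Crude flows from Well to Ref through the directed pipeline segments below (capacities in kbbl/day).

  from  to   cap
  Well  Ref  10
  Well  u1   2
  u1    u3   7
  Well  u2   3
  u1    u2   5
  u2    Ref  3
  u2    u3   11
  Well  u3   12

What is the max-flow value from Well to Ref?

Augment Well→Ref: bottleneck 10, flow now 10.
Augment Well→u2→Ref: bottleneck 3, flow now 13.
No augmenting path remains; maximum flow = 13.
In the residual graph, reachable from Well: {Well, u1, u2, u3}.
Min-cut edges: Well→Ref (10), u2→Ref (3); capacity 10 + 3 = 13.
This cut is saturated, so no flow can exceed 13.

13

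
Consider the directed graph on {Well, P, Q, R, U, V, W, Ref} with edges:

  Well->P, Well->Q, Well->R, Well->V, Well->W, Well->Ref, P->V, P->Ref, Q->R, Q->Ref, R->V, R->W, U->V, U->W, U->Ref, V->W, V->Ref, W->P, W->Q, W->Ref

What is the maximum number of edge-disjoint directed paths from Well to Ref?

Assign every edge capacity 1; by Menger, the answer equals the max flow.
Path Well→Ref (+1); total 1.
Path Well→P→Ref (+1); total 2.
Path Well→Q→Ref (+1); total 3.
Path Well→V→Ref (+1); total 4.
Path Well→W→Ref (+1); total 5.
No residual Well→Ref path; max flow = 5.
Certifying cut of size 5: {P→Ref, Q→Ref, V→Ref, W→Ref, Well→Ref}.

5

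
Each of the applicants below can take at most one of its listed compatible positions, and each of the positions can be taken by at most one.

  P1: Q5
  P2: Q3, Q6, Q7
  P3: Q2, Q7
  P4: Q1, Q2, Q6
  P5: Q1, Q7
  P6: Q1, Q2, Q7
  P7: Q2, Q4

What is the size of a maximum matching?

Unit-capacity flow: source→left, listed edges, right→sink; max matching = max flow.
Augmenting path P1→Q5 (+1); matched 1.
Augmenting path P2→Q3 (+1); matched 2.
Augmenting path P3→Q2 (+1); matched 3.
Augmenting path P4→Q1 (+1); matched 4.
Augmenting path P5→Q7 (+1); matched 5.
Augmenting path P7→Q4 (+1); matched 6.
Augmenting path P6→Q1→P4→Q6 (+1); matched 7.
No augmenting path remains; maximum matching = 7.
König certificate: {P1, P2, P3, P4, P5, P6, P7} is a vertex cover of size 7 (every listed pair touches it), so no matching can be larger.

7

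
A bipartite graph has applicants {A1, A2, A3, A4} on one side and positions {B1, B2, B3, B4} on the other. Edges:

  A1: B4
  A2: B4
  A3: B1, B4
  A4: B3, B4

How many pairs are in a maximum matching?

3

Unit-capacity flow: source→left, listed edges, right→sink; max matching = max flow.
Augmenting path A1→B4 (+1); matched 1.
Augmenting path A3→B1 (+1); matched 2.
Augmenting path A4→B3 (+1); matched 3.
No augmenting path remains; maximum matching = 3.
König certificate: {A3, A4, B4} is a vertex cover of size 3 (every listed pair touches it), so no matching can be larger.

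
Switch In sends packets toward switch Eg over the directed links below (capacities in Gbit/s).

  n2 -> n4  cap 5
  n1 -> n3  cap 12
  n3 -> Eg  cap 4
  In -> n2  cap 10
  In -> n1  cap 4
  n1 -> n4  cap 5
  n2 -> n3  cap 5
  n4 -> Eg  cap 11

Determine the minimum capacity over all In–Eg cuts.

Augment In→n1→n3→Eg: bottleneck 4, flow now 4.
Augment In→n2→n4→Eg: bottleneck 5, flow now 9.
Augment In→n2→n3→n1→n4→Eg: bottleneck 4, flow now 13. (uses reverse residual edge)
No augmenting path remains; maximum flow = 13.
By max-flow min-cut, the minimum cut capacity equals the max flow.
In the residual graph, reachable from In: {In, n2, n3}.
Min-cut edges: In→n1 (4), n2→n4 (5), n3→Eg (4); capacity 4 + 5 + 4 = 13.

13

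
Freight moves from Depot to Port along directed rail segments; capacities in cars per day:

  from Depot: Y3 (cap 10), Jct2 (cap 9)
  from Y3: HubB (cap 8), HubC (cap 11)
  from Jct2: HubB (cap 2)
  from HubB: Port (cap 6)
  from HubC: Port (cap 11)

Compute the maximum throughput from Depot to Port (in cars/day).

Augment Depot→Y3→HubB→Port: bottleneck 6, flow now 6.
Augment Depot→Y3→HubC→Port: bottleneck 4, flow now 10.
Augment Depot→Jct2→HubB→Y3→HubC→Port: bottleneck 2, flow now 12. (uses reverse residual edge)
No augmenting path remains; maximum flow = 12.
In the residual graph, reachable from Depot: {Depot, Jct2}.
Min-cut edges: Depot→Y3 (10), Jct2→HubB (2); capacity 10 + 2 = 12.
This cut is saturated, so no flow can exceed 12.

12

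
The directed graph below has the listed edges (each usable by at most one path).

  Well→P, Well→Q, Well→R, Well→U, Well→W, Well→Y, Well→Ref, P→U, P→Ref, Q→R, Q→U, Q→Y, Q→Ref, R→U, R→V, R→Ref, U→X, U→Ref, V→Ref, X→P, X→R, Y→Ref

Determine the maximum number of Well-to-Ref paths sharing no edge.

Assign every edge capacity 1; by Menger, the answer equals the max flow.
Path Well→Ref (+1); total 1.
Path Well→P→Ref (+1); total 2.
Path Well→Q→Ref (+1); total 3.
Path Well→R→Ref (+1); total 4.
Path Well→U→Ref (+1); total 5.
Path Well→Y→Ref (+1); total 6.
No residual Well→Ref path; max flow = 6.
Certifying cut of size 6: {Well→P, Well→Q, Well→R, Well→Ref, Well→U, Well→Y}.

6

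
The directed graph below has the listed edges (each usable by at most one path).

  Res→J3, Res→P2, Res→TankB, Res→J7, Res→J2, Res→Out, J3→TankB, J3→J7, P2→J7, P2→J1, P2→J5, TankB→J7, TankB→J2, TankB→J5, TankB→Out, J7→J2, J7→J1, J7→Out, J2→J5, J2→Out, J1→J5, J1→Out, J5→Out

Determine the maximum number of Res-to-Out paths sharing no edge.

6

Assign every edge capacity 1; by Menger, the answer equals the max flow.
Path Res→Out (+1); total 1.
Path Res→TankB→Out (+1); total 2.
Path Res→J7→Out (+1); total 3.
Path Res→J2→Out (+1); total 4.
Path Res→P2→J1→Out (+1); total 5.
Path Res→J3→TankB→J5→Out (+1); total 6.
No residual Res→Out path; max flow = 6.
Certifying cut of size 6: {Res→J2, Res→J3, Res→J7, Res→Out, Res→P2, Res→TankB}.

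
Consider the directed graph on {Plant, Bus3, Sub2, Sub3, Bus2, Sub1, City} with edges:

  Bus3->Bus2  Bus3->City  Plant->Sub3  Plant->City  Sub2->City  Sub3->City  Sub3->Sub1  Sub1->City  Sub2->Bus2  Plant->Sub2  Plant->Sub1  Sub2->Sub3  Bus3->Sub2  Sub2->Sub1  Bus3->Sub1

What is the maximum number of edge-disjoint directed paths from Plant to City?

4

Assign every edge capacity 1; by Menger, the answer equals the max flow.
Path Plant→City (+1); total 1.
Path Plant→Sub2→City (+1); total 2.
Path Plant→Sub3→City (+1); total 3.
Path Plant→Sub1→City (+1); total 4.
No residual Plant→City path; max flow = 4.
Certifying cut of size 4: {Plant→City, Plant→Sub1, Plant→Sub2, Plant→Sub3}.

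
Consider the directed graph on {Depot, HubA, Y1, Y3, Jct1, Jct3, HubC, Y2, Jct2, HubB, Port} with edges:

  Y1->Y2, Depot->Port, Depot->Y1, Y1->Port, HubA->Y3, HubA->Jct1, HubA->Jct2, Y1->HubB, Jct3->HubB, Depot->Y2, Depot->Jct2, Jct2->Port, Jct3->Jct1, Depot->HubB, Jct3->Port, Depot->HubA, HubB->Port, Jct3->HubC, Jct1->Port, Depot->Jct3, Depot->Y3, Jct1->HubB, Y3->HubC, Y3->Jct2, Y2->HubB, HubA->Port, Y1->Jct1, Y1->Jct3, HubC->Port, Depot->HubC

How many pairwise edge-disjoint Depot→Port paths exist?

7

Assign every edge capacity 1; by Menger, the answer equals the max flow.
Path Depot→Port (+1); total 1.
Path Depot→HubA→Port (+1); total 2.
Path Depot→Y1→Port (+1); total 3.
Path Depot→Jct3→Port (+1); total 4.
Path Depot→HubC→Port (+1); total 5.
Path Depot→Jct2→Port (+1); total 6.
Path Depot→HubB→Port (+1); total 7.
No residual Depot→Port path; max flow = 7.
Certifying cut of size 7: {Depot→HubA, Depot→Jct3, Depot→Port, Depot→Y1, HubB→Port, HubC→Port, Jct2→Port}.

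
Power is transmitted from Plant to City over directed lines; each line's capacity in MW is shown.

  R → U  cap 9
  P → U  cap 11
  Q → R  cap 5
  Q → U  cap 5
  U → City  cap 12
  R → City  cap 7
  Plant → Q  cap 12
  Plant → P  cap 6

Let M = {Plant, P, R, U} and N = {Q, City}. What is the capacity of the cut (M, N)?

Edges leaving {Plant, P, R, U}: Plant→Q (12), R→City (7), U→City (12).
Cut capacity = 12 + 7 + 12 = 31.

31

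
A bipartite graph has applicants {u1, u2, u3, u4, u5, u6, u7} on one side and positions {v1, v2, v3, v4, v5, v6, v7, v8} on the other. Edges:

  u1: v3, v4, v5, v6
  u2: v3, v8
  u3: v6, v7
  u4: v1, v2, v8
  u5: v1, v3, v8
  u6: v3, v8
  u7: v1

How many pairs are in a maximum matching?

Unit-capacity flow: source→left, listed edges, right→sink; max matching = max flow.
Augmenting path u1→v3 (+1); matched 1.
Augmenting path u2→v8 (+1); matched 2.
Augmenting path u3→v6 (+1); matched 3.
Augmenting path u4→v1 (+1); matched 4.
Augmenting path u5→v1→u4→v2 (+1); matched 5.
Augmenting path u6→v3→u1→v4 (+1); matched 6.
No augmenting path remains; maximum matching = 6.
König certificate: {u1, u3, u4, v1, v3, v8} is a vertex cover of size 6 (every listed pair touches it), so no matching can be larger.

6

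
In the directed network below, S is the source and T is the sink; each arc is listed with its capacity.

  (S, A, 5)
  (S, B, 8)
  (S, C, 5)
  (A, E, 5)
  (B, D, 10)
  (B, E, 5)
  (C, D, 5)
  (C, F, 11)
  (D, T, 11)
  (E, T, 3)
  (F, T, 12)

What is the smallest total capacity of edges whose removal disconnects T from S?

16

Augment S→A→E→T: bottleneck 3, flow now 3.
Augment S→B→D→T: bottleneck 8, flow now 11.
Augment S→C→D→T: bottleneck 3, flow now 14.
Augment S→C→F→T: bottleneck 2, flow now 16.
No augmenting path remains; maximum flow = 16.
By max-flow min-cut, the minimum cut capacity equals the max flow.
In the residual graph, reachable from S: {S, A, E}.
Min-cut edges: S→B (8), S→C (5), E→T (3); capacity 8 + 5 + 3 = 16.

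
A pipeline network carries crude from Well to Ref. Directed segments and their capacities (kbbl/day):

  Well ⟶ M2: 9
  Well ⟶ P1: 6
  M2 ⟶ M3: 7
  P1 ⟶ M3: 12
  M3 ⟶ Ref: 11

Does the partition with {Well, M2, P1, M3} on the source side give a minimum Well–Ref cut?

Yes — it is a minimum cut (capacity 11).

Given cut capacity: 11 = 11.
Augment Well→M2→M3→Ref: bottleneck 7, flow now 7.
Augment Well→P1→M3→Ref: bottleneck 4, flow now 11.
No augmenting path remains; maximum flow = 11.
Cut capacity 11 equals the max flow, so it is a minimum cut.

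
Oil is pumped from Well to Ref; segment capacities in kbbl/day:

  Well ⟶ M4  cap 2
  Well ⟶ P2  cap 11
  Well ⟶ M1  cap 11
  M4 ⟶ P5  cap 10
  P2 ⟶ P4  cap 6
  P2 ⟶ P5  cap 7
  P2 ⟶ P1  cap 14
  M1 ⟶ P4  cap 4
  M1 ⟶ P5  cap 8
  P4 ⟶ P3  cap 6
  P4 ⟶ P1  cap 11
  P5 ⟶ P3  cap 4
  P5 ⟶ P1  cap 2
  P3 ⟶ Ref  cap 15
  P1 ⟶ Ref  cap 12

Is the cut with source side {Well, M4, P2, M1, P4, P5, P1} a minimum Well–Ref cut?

No — its capacity is 22, but the minimum cut has capacity 21.

Given cut capacity: 6 + 4 + 12 = 22.
Augment Well→P2→P1→Ref: bottleneck 11, flow now 11.
Augment Well→M4→P5→P3→Ref: bottleneck 2, flow now 13.
Augment Well→M1→P4→P3→Ref: bottleneck 4, flow now 17.
Augment Well→M1→P5→P3→Ref: bottleneck 2, flow now 19.
Augment Well→M1→P5→P1→Ref: bottleneck 1, flow now 20.
Augment Well→M1→P5→P1→P2→P4→P3→Ref: bottleneck 1, flow now 21. (uses reverse residual edge)
No augmenting path remains; maximum flow = 21.
In the residual graph, reachable from Well: {Well, M4, M1, P5}.
Min-cut edges: Well→P2 (11), M1→P4 (4), P5→P3 (4), P5→P1 (2); capacity 11 + 4 + 4 + 2 = 21.
Cut capacity 22 exceeds the max flow 21, so it is not minimum.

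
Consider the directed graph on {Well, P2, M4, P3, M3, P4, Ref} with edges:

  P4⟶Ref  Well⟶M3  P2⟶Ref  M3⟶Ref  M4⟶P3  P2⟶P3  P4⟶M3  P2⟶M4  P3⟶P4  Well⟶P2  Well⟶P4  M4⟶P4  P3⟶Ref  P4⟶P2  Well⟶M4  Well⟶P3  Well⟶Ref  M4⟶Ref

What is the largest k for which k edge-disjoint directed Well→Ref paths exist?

Assign every edge capacity 1; by Menger, the answer equals the max flow.
Path Well→Ref (+1); total 1.
Path Well→P2→Ref (+1); total 2.
Path Well→M4→Ref (+1); total 3.
Path Well→P3→Ref (+1); total 4.
Path Well→M3→Ref (+1); total 5.
Path Well→P4→Ref (+1); total 6.
No residual Well→Ref path; max flow = 6.
Certifying cut of size 6: {Well→M3, Well→M4, Well→P2, Well→P3, Well→P4, Well→Ref}.

6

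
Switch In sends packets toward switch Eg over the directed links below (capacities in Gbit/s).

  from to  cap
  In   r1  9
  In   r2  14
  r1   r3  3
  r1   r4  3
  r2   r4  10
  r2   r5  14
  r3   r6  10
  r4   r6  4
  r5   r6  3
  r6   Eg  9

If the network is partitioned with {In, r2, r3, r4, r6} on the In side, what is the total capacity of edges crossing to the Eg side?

Edges leaving {In, r2, r3, r4, r6}: In→r1 (9), r2→r5 (14), r6→Eg (9).
Cut capacity = 9 + 14 + 9 = 32.

32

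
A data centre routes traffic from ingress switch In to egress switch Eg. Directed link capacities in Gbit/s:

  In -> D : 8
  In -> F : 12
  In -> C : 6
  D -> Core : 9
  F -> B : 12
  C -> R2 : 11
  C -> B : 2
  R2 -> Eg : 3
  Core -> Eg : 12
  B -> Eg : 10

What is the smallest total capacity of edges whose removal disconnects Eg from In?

Augment In→D→Core→Eg: bottleneck 8, flow now 8.
Augment In→F→B→Eg: bottleneck 10, flow now 18.
Augment In→C→R2→Eg: bottleneck 3, flow now 21.
No augmenting path remains; maximum flow = 21.
By max-flow min-cut, the minimum cut capacity equals the max flow.
In the residual graph, reachable from In: {In, F, C, R2, B}.
Min-cut edges: In→D (8), R2→Eg (3), B→Eg (10); capacity 8 + 3 + 10 = 21.

21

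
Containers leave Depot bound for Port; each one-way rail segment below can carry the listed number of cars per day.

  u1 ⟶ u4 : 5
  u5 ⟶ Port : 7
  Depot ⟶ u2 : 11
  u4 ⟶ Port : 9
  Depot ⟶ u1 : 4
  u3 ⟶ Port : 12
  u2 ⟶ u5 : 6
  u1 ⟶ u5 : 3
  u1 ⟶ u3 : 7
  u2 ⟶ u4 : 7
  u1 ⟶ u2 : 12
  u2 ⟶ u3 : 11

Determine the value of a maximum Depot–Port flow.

15

Augment Depot→u1→u3→Port: bottleneck 4, flow now 4.
Augment Depot→u2→u3→Port: bottleneck 8, flow now 12.
Augment Depot→u2→u4→Port: bottleneck 3, flow now 15.
No augmenting path remains; maximum flow = 15.
In the residual graph, reachable from Depot: {Depot}.
Min-cut edges: Depot→u1 (4), Depot→u2 (11); capacity 4 + 11 = 15.
This cut is saturated, so no flow can exceed 15.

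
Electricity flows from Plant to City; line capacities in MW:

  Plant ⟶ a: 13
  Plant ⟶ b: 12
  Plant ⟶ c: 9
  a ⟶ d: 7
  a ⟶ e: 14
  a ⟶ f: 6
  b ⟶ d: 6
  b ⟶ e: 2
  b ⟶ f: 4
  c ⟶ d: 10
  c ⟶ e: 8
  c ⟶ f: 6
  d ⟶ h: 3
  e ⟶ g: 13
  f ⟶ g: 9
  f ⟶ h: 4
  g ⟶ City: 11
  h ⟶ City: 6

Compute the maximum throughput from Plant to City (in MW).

Augment Plant→a→d→h→City: bottleneck 3, flow now 3.
Augment Plant→a→e→g→City: bottleneck 10, flow now 13.
Augment Plant→b→e→g→City: bottleneck 1, flow now 14.
Augment Plant→b→f→h→City: bottleneck 3, flow now 17.
No augmenting path remains; maximum flow = 17.
In the residual graph, reachable from Plant: {Plant, a, b, c, d, e, f, g, h}.
Min-cut edges: g→City (11), h→City (6); capacity 11 + 6 = 17.
This cut is saturated, so no flow can exceed 17.

17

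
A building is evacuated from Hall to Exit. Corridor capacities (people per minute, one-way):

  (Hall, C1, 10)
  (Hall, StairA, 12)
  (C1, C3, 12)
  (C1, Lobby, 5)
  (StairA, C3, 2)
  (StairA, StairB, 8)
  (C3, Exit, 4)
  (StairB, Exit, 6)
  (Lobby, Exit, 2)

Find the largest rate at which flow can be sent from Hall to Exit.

Augment Hall→C1→C3→Exit: bottleneck 4, flow now 4.
Augment Hall→C1→Lobby→Exit: bottleneck 2, flow now 6.
Augment Hall→StairA→StairB→Exit: bottleneck 6, flow now 12.
No augmenting path remains; maximum flow = 12.
In the residual graph, reachable from Hall: {Hall, C1, StairA, C3, StairB, Lobby}.
Min-cut edges: C3→Exit (4), StairB→Exit (6), Lobby→Exit (2); capacity 4 + 6 + 2 = 12.
This cut is saturated, so no flow can exceed 12.

12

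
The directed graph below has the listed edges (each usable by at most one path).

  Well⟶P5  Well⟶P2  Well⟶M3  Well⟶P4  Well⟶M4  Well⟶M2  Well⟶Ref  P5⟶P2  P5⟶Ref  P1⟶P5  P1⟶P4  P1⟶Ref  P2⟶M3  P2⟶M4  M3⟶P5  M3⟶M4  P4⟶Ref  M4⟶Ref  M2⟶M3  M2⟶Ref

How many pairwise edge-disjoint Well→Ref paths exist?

5

Assign every edge capacity 1; by Menger, the answer equals the max flow.
Path Well→Ref (+1); total 1.
Path Well→P5→Ref (+1); total 2.
Path Well→P4→Ref (+1); total 3.
Path Well→M4→Ref (+1); total 4.
Path Well→M2→Ref (+1); total 5.
No residual Well→Ref path; max flow = 5.
Certifying cut of size 5: {M4→Ref, P5→Ref, Well→M2, Well→P4, Well→Ref}.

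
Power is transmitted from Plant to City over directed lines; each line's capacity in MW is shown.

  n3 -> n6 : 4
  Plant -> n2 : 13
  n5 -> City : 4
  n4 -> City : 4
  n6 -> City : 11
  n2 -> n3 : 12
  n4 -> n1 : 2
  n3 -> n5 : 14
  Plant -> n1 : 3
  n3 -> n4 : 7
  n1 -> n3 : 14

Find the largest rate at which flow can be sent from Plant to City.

Augment Plant→n1→n3→n4→City: bottleneck 3, flow now 3.
Augment Plant→n2→n3→n4→City: bottleneck 1, flow now 4.
Augment Plant→n2→n3→n5→City: bottleneck 4, flow now 8.
Augment Plant→n2→n3→n6→City: bottleneck 4, flow now 12.
No augmenting path remains; maximum flow = 12.
In the residual graph, reachable from Plant: {Plant, n1, n2, n3, n4, n5}.
Min-cut edges: n3→n6 (4), n4→City (4), n5→City (4); capacity 4 + 4 + 4 = 12.
This cut is saturated, so no flow can exceed 12.

12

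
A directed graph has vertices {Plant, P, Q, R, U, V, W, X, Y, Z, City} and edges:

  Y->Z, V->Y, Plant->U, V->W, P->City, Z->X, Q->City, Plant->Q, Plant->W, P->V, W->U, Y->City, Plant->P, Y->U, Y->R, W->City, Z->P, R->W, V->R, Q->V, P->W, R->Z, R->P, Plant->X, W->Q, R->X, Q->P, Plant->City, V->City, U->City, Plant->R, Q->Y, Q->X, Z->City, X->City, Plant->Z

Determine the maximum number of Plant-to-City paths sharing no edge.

Assign every edge capacity 1; by Menger, the answer equals the max flow.
Path Plant→City (+1); total 1.
Path Plant→P→City (+1); total 2.
Path Plant→Q→City (+1); total 3.
Path Plant→U→City (+1); total 4.
Path Plant→W→City (+1); total 5.
Path Plant→X→City (+1); total 6.
Path Plant→Z→City (+1); total 7.
Path Plant→R→P→V→City (+1); total 8.
No residual Plant→City path; max flow = 8.
Certifying cut of size 8: {Plant→City, Plant→P, Plant→Q, Plant→R, Plant→U, Plant→W, Plant→X, Plant→Z}.

8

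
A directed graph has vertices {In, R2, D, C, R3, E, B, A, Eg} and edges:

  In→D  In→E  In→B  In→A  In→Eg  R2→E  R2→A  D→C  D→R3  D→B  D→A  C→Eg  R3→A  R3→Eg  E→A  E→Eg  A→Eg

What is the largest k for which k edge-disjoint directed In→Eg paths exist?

Assign every edge capacity 1; by Menger, the answer equals the max flow.
Path In→Eg (+1); total 1.
Path In→E→Eg (+1); total 2.
Path In→A→Eg (+1); total 3.
Path In→D→C→Eg (+1); total 4.
No residual In→Eg path; max flow = 4.
Certifying cut of size 4: {In→A, In→D, In→E, In→Eg}.

4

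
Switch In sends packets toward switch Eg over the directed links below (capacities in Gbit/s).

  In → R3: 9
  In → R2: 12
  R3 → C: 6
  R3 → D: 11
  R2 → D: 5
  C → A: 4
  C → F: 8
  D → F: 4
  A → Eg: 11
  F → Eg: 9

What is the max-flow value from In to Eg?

10

Augment In→R3→C→A→Eg: bottleneck 4, flow now 4.
Augment In→R3→C→F→Eg: bottleneck 2, flow now 6.
Augment In→R3→D→F→Eg: bottleneck 3, flow now 9.
Augment In→R2→D→F→Eg: bottleneck 1, flow now 10.
No augmenting path remains; maximum flow = 10.
In the residual graph, reachable from In: {In, R3, R2, D}.
Min-cut edges: R3→C (6), D→F (4); capacity 6 + 4 = 10.
This cut is saturated, so no flow can exceed 10.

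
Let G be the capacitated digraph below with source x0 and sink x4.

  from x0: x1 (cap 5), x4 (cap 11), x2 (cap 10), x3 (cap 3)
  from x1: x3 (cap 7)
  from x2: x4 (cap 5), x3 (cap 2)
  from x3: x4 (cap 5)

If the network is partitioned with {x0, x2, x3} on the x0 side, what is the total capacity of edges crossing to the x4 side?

Edges leaving {x0, x2, x3}: x0→x1 (5), x0→x4 (11), x2→x4 (5), x3→x4 (5).
Cut capacity = 5 + 11 + 5 + 5 = 26.

26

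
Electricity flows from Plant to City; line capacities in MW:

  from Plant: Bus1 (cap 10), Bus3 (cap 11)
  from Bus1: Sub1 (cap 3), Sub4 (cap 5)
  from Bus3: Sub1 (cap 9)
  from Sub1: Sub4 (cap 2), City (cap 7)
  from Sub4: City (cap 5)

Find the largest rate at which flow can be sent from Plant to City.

12

Augment Plant→Bus1→Sub1→City: bottleneck 3, flow now 3.
Augment Plant→Bus1→Sub4→City: bottleneck 5, flow now 8.
Augment Plant→Bus3→Sub1→City: bottleneck 4, flow now 12.
No augmenting path remains; maximum flow = 12.
In the residual graph, reachable from Plant: {Plant, Bus1, Bus3, Sub1, Sub4}.
Min-cut edges: Sub1→City (7), Sub4→City (5); capacity 7 + 5 = 12.
This cut is saturated, so no flow can exceed 12.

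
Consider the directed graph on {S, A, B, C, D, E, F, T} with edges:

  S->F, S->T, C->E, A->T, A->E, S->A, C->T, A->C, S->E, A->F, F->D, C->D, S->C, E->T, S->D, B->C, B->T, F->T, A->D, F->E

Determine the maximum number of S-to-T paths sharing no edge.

5

Assign every edge capacity 1; by Menger, the answer equals the max flow.
Path S→T (+1); total 1.
Path S→A→T (+1); total 2.
Path S→C→T (+1); total 3.
Path S→E→T (+1); total 4.
Path S→F→T (+1); total 5.
No residual S→T path; max flow = 5.
Certifying cut of size 5: {S→A, S→C, S→E, S→F, S→T}.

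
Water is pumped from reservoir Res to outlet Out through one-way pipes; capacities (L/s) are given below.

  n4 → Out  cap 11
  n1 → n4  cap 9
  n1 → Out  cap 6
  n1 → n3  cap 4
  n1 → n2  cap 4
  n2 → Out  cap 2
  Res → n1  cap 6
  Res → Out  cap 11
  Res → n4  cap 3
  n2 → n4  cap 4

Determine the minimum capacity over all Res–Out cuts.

Augment Res→Out: bottleneck 11, flow now 11.
Augment Res→n1→Out: bottleneck 6, flow now 17.
Augment Res→n4→Out: bottleneck 3, flow now 20.
No augmenting path remains; maximum flow = 20.
By max-flow min-cut, the minimum cut capacity equals the max flow.
In the residual graph, reachable from Res: {Res}.
Min-cut edges: Res→n1 (6), Res→n4 (3), Res→Out (11); capacity 6 + 3 + 11 = 20.

20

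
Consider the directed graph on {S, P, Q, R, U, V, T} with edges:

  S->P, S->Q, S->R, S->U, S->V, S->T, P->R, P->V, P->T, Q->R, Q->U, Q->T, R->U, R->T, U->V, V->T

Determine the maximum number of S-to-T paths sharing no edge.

Assign every edge capacity 1; by Menger, the answer equals the max flow.
Path S→T (+1); total 1.
Path S→P→T (+1); total 2.
Path S→Q→T (+1); total 3.
Path S→R→T (+1); total 4.
Path S→V→T (+1); total 5.
No residual S→T path; max flow = 5.
Certifying cut of size 5: {S→P, S→Q, S→R, S→T, V→T}.

5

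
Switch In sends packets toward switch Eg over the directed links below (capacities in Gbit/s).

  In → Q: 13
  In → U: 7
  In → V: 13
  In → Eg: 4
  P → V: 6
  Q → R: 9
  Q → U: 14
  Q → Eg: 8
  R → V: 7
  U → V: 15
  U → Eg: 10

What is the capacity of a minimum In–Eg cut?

Augment In→Eg: bottleneck 4, flow now 4.
Augment In→Q→Eg: bottleneck 8, flow now 12.
Augment In→U→Eg: bottleneck 7, flow now 19.
Augment In→Q→U→Eg: bottleneck 3, flow now 22.
No augmenting path remains; maximum flow = 22.
By max-flow min-cut, the minimum cut capacity equals the max flow.
In the residual graph, reachable from In: {In, Q, R, U, V}.
Min-cut edges: In→Eg (4), Q→Eg (8), U→Eg (10); capacity 4 + 8 + 10 = 22.

22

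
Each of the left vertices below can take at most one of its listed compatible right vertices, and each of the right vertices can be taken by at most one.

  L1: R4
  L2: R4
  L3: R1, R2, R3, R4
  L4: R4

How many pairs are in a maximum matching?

2

Unit-capacity flow: source→left, listed edges, right→sink; max matching = max flow.
Augmenting path L1→R4 (+1); matched 1.
Augmenting path L3→R1 (+1); matched 2.
No augmenting path remains; maximum matching = 2.
König certificate: {L3, R4} is a vertex cover of size 2 (every listed pair touches it), so no matching can be larger.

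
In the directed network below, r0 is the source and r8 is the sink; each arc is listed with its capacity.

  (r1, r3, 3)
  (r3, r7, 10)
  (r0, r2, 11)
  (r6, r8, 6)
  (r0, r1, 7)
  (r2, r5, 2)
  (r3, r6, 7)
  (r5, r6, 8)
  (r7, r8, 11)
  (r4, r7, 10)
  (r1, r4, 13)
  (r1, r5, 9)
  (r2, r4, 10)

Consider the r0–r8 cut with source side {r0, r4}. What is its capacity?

Edges leaving {r0, r4}: r0→r1 (7), r0→r2 (11), r4→r7 (10).
Cut capacity = 7 + 11 + 10 = 28.

28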